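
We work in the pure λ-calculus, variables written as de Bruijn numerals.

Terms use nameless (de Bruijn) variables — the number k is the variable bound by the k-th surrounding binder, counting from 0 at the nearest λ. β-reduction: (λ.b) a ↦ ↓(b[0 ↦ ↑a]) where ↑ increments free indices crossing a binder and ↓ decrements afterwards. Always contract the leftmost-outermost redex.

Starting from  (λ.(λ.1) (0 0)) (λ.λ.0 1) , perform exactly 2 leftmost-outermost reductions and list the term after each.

  start: (λ.(λ.1) (0 0)) (λ.λ.0 1)
  [1] (λ.λ.λ.0 1) ((λ.λ.0 1) (λ.λ.0 1))
  [2] λ.λ.0 1

Answer: after 2 steps: λ.λ.0 1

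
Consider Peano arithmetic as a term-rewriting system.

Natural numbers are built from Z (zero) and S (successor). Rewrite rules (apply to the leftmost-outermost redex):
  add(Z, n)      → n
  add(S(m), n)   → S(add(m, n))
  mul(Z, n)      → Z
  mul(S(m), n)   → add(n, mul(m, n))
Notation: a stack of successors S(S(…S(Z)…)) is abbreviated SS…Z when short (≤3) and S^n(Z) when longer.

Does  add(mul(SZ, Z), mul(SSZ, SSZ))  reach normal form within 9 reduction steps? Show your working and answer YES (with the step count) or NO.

  start: add(mul(SZ, Z), mul(SSZ, SSZ))
  step 1: add(add(Z, mul(Z, Z)), mul(SSZ, SSZ))
  step 2: add(mul(Z, Z), mul(SSZ, SSZ))
  step 3: add(Z, mul(SSZ, SSZ))
  step 4: mul(SSZ, SSZ)
  step 5: add(SSZ, mul(SZ, SSZ))
  step 6: S(add(SZ, mul(SZ, SSZ)))
  step 7: S(S(add(Z, mul(SZ, SSZ))))
  step 8: S(S(mul(SZ, SSZ)))
  step 9: S(S(add(SSZ, mul(Z, SSZ))))

Answer: NO — after 9 steps the term is S(S(add(SSZ, mul(Z, SSZ)))), not yet normal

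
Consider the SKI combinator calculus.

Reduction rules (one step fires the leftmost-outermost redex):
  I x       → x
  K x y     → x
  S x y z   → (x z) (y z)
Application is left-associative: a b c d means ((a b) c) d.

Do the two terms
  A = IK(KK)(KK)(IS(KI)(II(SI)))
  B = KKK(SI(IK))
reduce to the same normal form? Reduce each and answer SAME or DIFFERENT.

Term A:
  start: IK(KK)(KK)(IS(KI)(II(SI)))
  →1  K(KK)(KK)(IS(KI)(II(SI)))
  →2  KK(IS(KI)(II(SI)))
  →3  K

Term B:
  start: KKK(SI(IK))
  →1  K(SI(IK))
  →2  K(SIK)

Answer: DIFFERENT — A ⇓ K, B ⇓ K(SIK)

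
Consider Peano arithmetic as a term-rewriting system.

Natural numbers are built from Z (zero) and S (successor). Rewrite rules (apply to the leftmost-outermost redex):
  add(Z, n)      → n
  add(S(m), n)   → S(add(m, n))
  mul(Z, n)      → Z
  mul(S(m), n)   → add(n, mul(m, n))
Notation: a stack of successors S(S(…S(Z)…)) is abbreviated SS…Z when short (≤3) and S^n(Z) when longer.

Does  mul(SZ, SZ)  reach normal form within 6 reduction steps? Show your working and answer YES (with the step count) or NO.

Answer: YES — reaches normal form SZ in 4 ≤ 6 steps

Derivation:
  start: mul(SZ, SZ)
  →1  add(SZ, mul(Z, SZ))
  →2  S(add(Z, mul(Z, SZ)))
  →3  S(mul(Z, SZ))
  →4  SZ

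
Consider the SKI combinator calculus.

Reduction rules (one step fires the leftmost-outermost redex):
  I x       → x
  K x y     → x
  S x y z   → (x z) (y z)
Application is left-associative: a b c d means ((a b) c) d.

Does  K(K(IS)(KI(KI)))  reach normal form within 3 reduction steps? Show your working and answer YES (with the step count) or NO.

  start: K(K(IS)(KI(KI)))
  →1  K(IS)
  →2  KS

Answer: YES — reaches normal form KS in 2 ≤ 3 steps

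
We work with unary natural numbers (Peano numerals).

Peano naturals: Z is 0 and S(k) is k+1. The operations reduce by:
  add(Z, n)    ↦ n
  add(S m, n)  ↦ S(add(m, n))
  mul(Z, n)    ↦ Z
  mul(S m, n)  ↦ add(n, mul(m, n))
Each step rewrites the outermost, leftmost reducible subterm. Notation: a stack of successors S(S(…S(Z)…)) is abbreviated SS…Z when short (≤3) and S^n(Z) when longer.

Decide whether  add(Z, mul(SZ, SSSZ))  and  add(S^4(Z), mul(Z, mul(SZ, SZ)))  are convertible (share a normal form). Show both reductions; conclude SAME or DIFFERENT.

Answer: DIFFERENT — A ⇓ SSSZ, B ⇓ S^4(Z)

Derivation:
Term A:
  start: add(Z, mul(SZ, SSSZ))
  step 1: mul(SZ, SSSZ)
  step 2: add(SSSZ, mul(Z, SSSZ))
  step 3: S(add(SSZ, mul(Z, SSSZ)))
  step 4: S(S(add(SZ, mul(Z, SSSZ))))
  step 5: S(S(S(add(Z, mul(Z, SSSZ)))))
  step 6: S(S(S(mul(Z, SSSZ))))
  step 7: SSSZ

Term B:
  start: add(S^4(Z), mul(Z, mul(SZ, SZ)))
  step 1: S(add(SSSZ, mul(Z, mul(SZ, SZ))))
  step 2: S(S(add(SSZ, mul(Z, mul(SZ, SZ)))))
  step 3: S(S(S(add(SZ, mul(Z, mul(SZ, SZ))))))
  step 4: S(S(S(S(add(Z, mul(Z, mul(SZ, SZ)))))))
  step 5: S(S(S(S(mul(Z, mul(SZ, SZ))))))
  step 6: S^4(Z)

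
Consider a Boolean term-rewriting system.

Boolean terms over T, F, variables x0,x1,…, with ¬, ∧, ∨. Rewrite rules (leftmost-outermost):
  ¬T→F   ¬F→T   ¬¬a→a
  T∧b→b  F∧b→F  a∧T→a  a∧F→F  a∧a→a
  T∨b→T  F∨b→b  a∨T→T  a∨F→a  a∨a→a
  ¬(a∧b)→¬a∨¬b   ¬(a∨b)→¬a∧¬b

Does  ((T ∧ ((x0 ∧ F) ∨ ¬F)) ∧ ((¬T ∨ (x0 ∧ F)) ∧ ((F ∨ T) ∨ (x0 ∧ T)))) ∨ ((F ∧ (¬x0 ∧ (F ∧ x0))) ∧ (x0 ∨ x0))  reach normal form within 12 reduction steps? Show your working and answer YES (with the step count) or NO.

  start: ((T ∧ ((x0 ∧ F) ∨ ¬F)) ∧ ((¬T ∨ (x0 ∧ F)) ∧ ((F ∨ T) ∨ (x0 ∧ T)))) ∨ ((F ∧ (¬x0 ∧ (F ∧ x0))) ∧ (x0 ∨ x0))
  →1  (((x0 ∧ F) ∨ ¬F) ∧ ((¬T ∨ (x0 ∧ F)) ∧ ((F ∨ T) ∨ (x0 ∧ T)))) ∨ ((F ∧ (¬x0 ∧ (F ∧ x0))) ∧ (x0 ∨ x0))
  →2  ((F ∨ ¬F) ∧ ((¬T ∨ (x0 ∧ F)) ∧ ((F ∨ T) ∨ (x0 ∧ T)))) ∨ ((F ∧ (¬x0 ∧ (F ∧ x0))) ∧ (x0 ∨ x0))
  →3  (¬F ∧ ((¬T ∨ (x0 ∧ F)) ∧ ((F ∨ T) ∨ (x0 ∧ T)))) ∨ ((F ∧ (¬x0 ∧ (F ∧ x0))) ∧ (x0 ∨ x0))
  →4  (T ∧ ((¬T ∨ (x0 ∧ F)) ∧ ((F ∨ T) ∨ (x0 ∧ T)))) ∨ ((F ∧ (¬x0 ∧ (F ∧ x0))) ∧ (x0 ∨ x0))
  →5  ((¬T ∨ (x0 ∧ F)) ∧ ((F ∨ T) ∨ (x0 ∧ T))) ∨ ((F ∧ (¬x0 ∧ (F ∧ x0))) ∧ (x0 ∨ x0))
  →6  ((F ∨ (x0 ∧ F)) ∧ ((F ∨ T) ∨ (x0 ∧ T))) ∨ ((F ∧ (¬x0 ∧ (F ∧ x0))) ∧ (x0 ∨ x0))
  →7  ((x0 ∧ F) ∧ ((F ∨ T) ∨ (x0 ∧ T))) ∨ ((F ∧ (¬x0 ∧ (F ∧ x0))) ∧ (x0 ∨ x0))
  →8  (F ∧ ((F ∨ T) ∨ (x0 ∧ T))) ∨ ((F ∧ (¬x0 ∧ (F ∧ x0))) ∧ (x0 ∨ x0))
  →9  F ∨ ((F ∧ (¬x0 ∧ (F ∧ x0))) ∧ (x0 ∨ x0))
  →10  (F ∧ (¬x0 ∧ (F ∧ x0))) ∧ (x0 ∨ x0)
  →11  F ∧ (x0 ∨ x0)
  →12  F

Answer: YES — reaches normal form F in 12 ≤ 12 steps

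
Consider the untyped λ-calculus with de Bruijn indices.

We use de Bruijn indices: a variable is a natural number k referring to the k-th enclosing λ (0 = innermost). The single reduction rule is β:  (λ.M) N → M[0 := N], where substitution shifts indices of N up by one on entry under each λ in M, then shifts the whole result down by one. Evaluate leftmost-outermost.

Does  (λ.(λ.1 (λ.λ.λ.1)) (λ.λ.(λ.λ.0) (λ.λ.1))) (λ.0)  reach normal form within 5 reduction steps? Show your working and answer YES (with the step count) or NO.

  start: (λ.(λ.1 (λ.λ.λ.1)) (λ.λ.(λ.λ.0) (λ.λ.1))) (λ.0)
  step 1: (λ.(λ.0) (λ.λ.λ.1)) (λ.λ.(λ.λ.0) (λ.λ.1))
  step 2: (λ.0) (λ.λ.λ.1)
  step 3: λ.λ.λ.1

Answer: YES — reaches normal form λ.λ.λ.1 in 3 ≤ 5 steps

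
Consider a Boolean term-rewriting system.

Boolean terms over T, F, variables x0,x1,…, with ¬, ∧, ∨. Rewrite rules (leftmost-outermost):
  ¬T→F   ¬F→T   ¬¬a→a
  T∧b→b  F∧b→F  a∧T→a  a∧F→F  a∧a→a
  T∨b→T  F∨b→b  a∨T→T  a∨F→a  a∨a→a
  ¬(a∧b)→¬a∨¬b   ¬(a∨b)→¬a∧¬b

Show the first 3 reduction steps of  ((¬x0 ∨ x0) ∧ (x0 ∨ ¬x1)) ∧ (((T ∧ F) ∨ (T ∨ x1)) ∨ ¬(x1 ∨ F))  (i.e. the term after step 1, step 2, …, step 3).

Answer: after 3 steps: ((¬x0 ∨ x0) ∧ (x0 ∨ ¬x1)) ∧ (T ∨ ¬(x1 ∨ F))

Working:
  start: ((¬x0 ∨ x0) ∧ (x0 ∨ ¬x1)) ∧ (((T ∧ F) ∨ (T ∨ x1)) ∨ ¬(x1 ∨ F))
  step 1: ((¬x0 ∨ x0) ∧ (x0 ∨ ¬x1)) ∧ ((F ∨ (T ∨ x1)) ∨ ¬(x1 ∨ F))
  step 2: ((¬x0 ∨ x0) ∧ (x0 ∨ ¬x1)) ∧ ((T ∨ x1) ∨ ¬(x1 ∨ F))
  step 3: ((¬x0 ∨ x0) ∧ (x0 ∨ ¬x1)) ∧ (T ∨ ¬(x1 ∨ F))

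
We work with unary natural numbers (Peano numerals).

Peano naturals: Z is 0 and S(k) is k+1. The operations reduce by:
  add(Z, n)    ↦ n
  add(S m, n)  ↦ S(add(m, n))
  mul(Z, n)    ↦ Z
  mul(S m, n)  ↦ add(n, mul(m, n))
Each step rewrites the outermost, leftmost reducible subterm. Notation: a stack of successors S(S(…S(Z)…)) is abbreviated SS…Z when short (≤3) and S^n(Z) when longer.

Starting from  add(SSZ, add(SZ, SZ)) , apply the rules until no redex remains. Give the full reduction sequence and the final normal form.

  start: add(SSZ, add(SZ, SZ))
  [1] S(add(SZ, add(SZ, SZ)))
  [2] S(S(add(Z, add(SZ, SZ))))
  [3] S(S(add(SZ, SZ)))
  [4] S(S(S(add(Z, SZ))))
  [5] S^4(Z)

Answer: normal form = S^4(Z)  (in 5 steps)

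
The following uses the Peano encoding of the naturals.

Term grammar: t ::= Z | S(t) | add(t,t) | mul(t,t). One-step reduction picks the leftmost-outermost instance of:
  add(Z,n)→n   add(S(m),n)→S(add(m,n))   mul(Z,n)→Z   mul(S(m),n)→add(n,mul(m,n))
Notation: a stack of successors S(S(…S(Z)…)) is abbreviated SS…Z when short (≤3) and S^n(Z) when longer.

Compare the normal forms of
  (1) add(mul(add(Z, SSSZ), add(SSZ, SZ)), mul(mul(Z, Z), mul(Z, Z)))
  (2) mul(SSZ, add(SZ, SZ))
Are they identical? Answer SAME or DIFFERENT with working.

Term A:
  start: add(mul(add(Z, SSSZ), add(SSZ, SZ)), mul(mul(Z, Z), mul(Z, Z)))
  step 1: add(mul(SSSZ, add(SSZ, SZ)), mul(mul(Z, Z), mul(Z, Z)))
  step 2: add(add(add(SSZ, SZ), mul(SSZ, add(SSZ, SZ))), mul(mul(Z, Z), mul(Z, Z)))
  step 3: add(add(S(add(SZ, SZ)), mul(SSZ, add(SSZ, SZ))), mul(mul(Z, Z), mul(Z, Z)))
  step 4: add(S(add(add(SZ, SZ), mul(SSZ, add(SSZ, SZ)))), mul(mul(Z, Z), mul(Z, Z)))
  step 5: S(add(add(add(SZ, SZ), mul(SSZ, add(SSZ, SZ))), mul(mul(Z, Z), mul(Z, Z))))
  step 6: S(add(add(S(add(Z, SZ)), mul(SSZ, add(SSZ, SZ))), mul(mul(Z, Z), mul(Z, Z))))
  step 7: S(add(S(add(add(Z, SZ), mul(SSZ, add(SSZ, SZ)))), mul(mul(Z, Z), mul(Z, Z))))
  step 8: S(S(add(add(add(Z, SZ), mul(SSZ, add(SSZ, SZ))), mul(mul(Z, Z), mul(Z, Z)))))
  step 9: S(S(add(add(SZ, mul(SSZ, add(SSZ, SZ))), mul(mul(Z, Z), mul(Z, Z)))))
  step 10: S(S(add(S(add(Z, mul(SSZ, add(SSZ, SZ)))), mul(mul(Z, Z), mul(Z, Z)))))
  step 11: S(S(S(add(add(Z, mul(SSZ, add(SSZ, SZ))), mul(mul(Z, Z), mul(Z, Z))))))
  step 12: S(S(S(add(mul(SSZ, add(SSZ, SZ)), mul(mul(Z, Z), mul(Z, Z))))))
  step 13: S(S(S(add(add(add(SSZ, SZ), mul(SZ, add(SSZ, SZ))), mul(mul(Z, Z), mul(Z, Z))))))
  step 14: S(S(S(add(add(S(add(SZ, SZ)), mul(SZ, add(SSZ, SZ))), mul(mul(Z, Z), mul(Z, Z))))))
  step 15: S(S(S(add(S(add(add(SZ, SZ), mul(SZ, add(SSZ, SZ)))), mul(mul(Z, Z), mul(Z, Z))))))
  step 16: S(S(S(S(add(add(add(SZ, SZ), mul(SZ, add(SSZ, SZ))), mul(mul(Z, Z), mul(Z, Z)))))))
  step 17: S(S(S(S(add(add(S(add(Z, SZ)), mul(SZ, add(SSZ, SZ))), mul(mul(Z, Z), mul(Z, Z)))))))
  step 18: S(S(S(S(add(S(add(add(Z, SZ), mul(SZ, add(SSZ, SZ)))), mul(mul(Z, Z), mul(Z, Z)))))))
  step 19: S(S(S(S(S(add(add(add(Z, SZ), mul(SZ, add(SSZ, SZ))), mul(mul(Z, Z), mul(Z, Z))))))))
  step 20: S(S(S(S(S(add(add(SZ, mul(SZ, add(SSZ, SZ))), mul(mul(Z, Z), mul(Z, Z))))))))
  step 21: S(S(S(S(S(add(S(add(Z, mul(SZ, add(SSZ, SZ)))), mul(mul(Z, Z), mul(Z, Z))))))))
  step 22: S(S(S(S(S(S(add(add(Z, mul(SZ, add(SSZ, SZ))), mul(mul(Z, Z), mul(Z, Z)))))))))
  step 23: S(S(S(S(S(S(add(mul(SZ, add(SSZ, SZ)), mul(mul(Z, Z), mul(Z, Z)))))))))
  step 24: S(S(S(S(S(S(add(add(add(SSZ, SZ), mul(Z, add(SSZ, SZ))), mul(mul(Z, Z), mul(Z, Z)))))))))
  step 25: S(S(S(S(S(S(add(add(S(add(SZ, SZ)), mul(Z, add(SSZ, SZ))), mul(mul(Z, Z), mul(Z, Z)))))))))
  step 26: S(S(S(S(S(S(add(S(add(add(SZ, SZ), mul(Z, add(SSZ, SZ)))), mul(mul(Z, Z), mul(Z, Z)))))))))
  step 27: S(S(S(S(S(S(S(add(add(add(SZ, SZ), mul(Z, add(SSZ, SZ))), mul(mul(Z, Z), mul(Z, Z))))))))))
  step 28: S(S(S(S(S(S(S(add(add(S(add(Z, SZ)), mul(Z, add(SSZ, SZ))), mul(mul(Z, Z), mul(Z, Z))))))))))
  step 29: S(S(S(S(S(S(S(add(S(add(add(Z, SZ), mul(Z, add(SSZ, SZ)))), mul(mul(Z, Z), mul(Z, Z))))))))))
  step 30: S(S(S(S(S(S(S(S(add(add(add(Z, SZ), mul(Z, add(SSZ, SZ))), mul(mul(Z, Z), mul(Z, Z)))))))))))
  step 31: S(S(S(S(S(S(S(S(add(add(SZ, mul(Z, add(SSZ, SZ))), mul(mul(Z, Z), mul(Z, Z)))))))))))
  step 32: S(S(S(S(S(S(S(S(add(S(add(Z, mul(Z, add(SSZ, SZ)))), mul(mul(Z, Z), mul(Z, Z)))))))))))
  step 33: S(S(S(S(S(S(S(S(S(add(add(Z, mul(Z, add(SSZ, SZ))), mul(mul(Z, Z), mul(Z, Z))))))))))))
  step 34: S(S(S(S(S(S(S(S(S(add(mul(Z, add(SSZ, SZ)), mul(mul(Z, Z), mul(Z, Z))))))))))))
  step 35: S(S(S(S(S(S(S(S(S(add(Z, mul(mul(Z, Z), mul(Z, Z))))))))))))
  step 36: S(S(S(S(S(S(S(S(S(mul(mul(Z, Z), mul(Z, Z)))))))))))
  step 37: S(S(S(S(S(S(S(S(S(mul(Z, mul(Z, Z)))))))))))
  step 38: S^9(Z)

Term B:
  start: mul(SSZ, add(SZ, SZ))
  step 1: add(add(SZ, SZ), mul(SZ, add(SZ, SZ)))
  step 2: add(S(add(Z, SZ)), mul(SZ, add(SZ, SZ)))
  step 3: S(add(add(Z, SZ), mul(SZ, add(SZ, SZ))))
  step 4: S(add(SZ, mul(SZ, add(SZ, SZ))))
  step 5: S(S(add(Z, mul(SZ, add(SZ, SZ)))))
  step 6: S(S(mul(SZ, add(SZ, SZ))))
  step 7: S(S(add(add(SZ, SZ), mul(Z, add(SZ, SZ)))))
  step 8: S(S(add(S(add(Z, SZ)), mul(Z, add(SZ, SZ)))))
  step 9: S(S(S(add(add(Z, SZ), mul(Z, add(SZ, SZ))))))
  step 10: S(S(S(add(SZ, mul(Z, add(SZ, SZ))))))
  step 11: S(S(S(S(add(Z, mul(Z, add(SZ, SZ)))))))
  step 12: S(S(S(S(mul(Z, add(SZ, SZ))))))
  step 13: S^4(Z)

Answer: DIFFERENT — A ⇓ S^9(Z), B ⇓ S^4(Z)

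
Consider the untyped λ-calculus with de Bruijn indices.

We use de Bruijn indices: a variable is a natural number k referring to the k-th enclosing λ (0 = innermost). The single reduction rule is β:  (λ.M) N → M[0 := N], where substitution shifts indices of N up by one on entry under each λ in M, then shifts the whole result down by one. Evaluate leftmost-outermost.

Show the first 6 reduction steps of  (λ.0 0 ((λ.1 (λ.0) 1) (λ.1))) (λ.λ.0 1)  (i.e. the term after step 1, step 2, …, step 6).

  start: (λ.0 0 ((λ.1 (λ.0) 1) (λ.1))) (λ.λ.0 1)
  step 1: (λ.λ.0 1) (λ.λ.0 1) ((λ.(λ.λ.0 1) (λ.0) (λ.λ.0 1)) (λ.λ.λ.0 1))
  step 2: (λ.0 (λ.λ.0 1)) ((λ.(λ.λ.0 1) (λ.0) (λ.λ.0 1)) (λ.λ.λ.0 1))
  step 3: (λ.(λ.λ.0 1) (λ.0) (λ.λ.0 1)) (λ.λ.λ.0 1) (λ.λ.0 1)
  step 4: (λ.λ.0 1) (λ.0) (λ.λ.0 1) (λ.λ.0 1)
  step 5: (λ.0 (λ.0)) (λ.λ.0 1) (λ.λ.0 1)
  step 6: (λ.λ.0 1) (λ.0) (λ.λ.0 1)

Answer: after 6 steps: (λ.λ.0 1) (λ.0) (λ.λ.0 1)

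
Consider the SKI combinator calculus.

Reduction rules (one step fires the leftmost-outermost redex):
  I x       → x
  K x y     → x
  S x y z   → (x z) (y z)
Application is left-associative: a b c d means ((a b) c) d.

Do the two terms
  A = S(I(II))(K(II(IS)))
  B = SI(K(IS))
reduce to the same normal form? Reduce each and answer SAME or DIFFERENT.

Answer: SAME — A ⇓ SI(KS), B ⇓ SI(KS)

Derivation:
Term A:
  start: S(I(II))(K(II(IS)))
  [1] S(II)(K(II(IS)))
  [2] SI(K(II(IS)))
  [3] SI(K(I(IS)))
  [4] SI(K(IS))
  [5] SI(KS)

Term B:
  start: SI(K(IS))
  [1] SI(KS)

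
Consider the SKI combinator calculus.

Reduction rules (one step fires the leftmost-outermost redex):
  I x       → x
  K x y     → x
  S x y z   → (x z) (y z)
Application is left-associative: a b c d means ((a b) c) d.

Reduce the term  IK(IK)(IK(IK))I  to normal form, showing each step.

Answer: normal form = KI  (in 3 steps)

Derivation:
  start: IK(IK)(IK(IK))I
  [1] K(IK)(IK(IK))I
  [2] IKI
  [3] KI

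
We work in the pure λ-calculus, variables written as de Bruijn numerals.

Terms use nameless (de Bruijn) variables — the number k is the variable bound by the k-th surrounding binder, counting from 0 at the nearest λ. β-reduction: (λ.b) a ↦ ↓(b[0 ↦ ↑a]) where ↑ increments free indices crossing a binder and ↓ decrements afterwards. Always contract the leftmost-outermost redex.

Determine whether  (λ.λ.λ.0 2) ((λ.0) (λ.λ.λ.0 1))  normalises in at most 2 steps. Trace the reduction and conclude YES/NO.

Answer: YES — reaches normal form λ.λ.0 (λ.λ.λ.0 1) in 2 ≤ 2 steps

Derivation:
  start: (λ.λ.λ.0 2) ((λ.0) (λ.λ.λ.0 1))
  [1] λ.λ.0 ((λ.0) (λ.λ.λ.0 1))
  [2] λ.λ.0 (λ.λ.λ.0 1)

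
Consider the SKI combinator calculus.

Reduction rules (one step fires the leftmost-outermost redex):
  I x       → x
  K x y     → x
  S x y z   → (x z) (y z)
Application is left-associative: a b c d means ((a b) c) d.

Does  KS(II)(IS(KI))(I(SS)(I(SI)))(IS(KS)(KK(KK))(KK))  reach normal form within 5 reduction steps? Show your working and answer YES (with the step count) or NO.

  start: KS(II)(IS(KI))(I(SS)(I(SI)))(IS(KS)(KK(KK))(KK))
  →1  S(IS(KI))(I(SS)(I(SI)))(IS(KS)(KK(KK))(KK))
  →2  IS(KI)(IS(KS)(KK(KK))(KK))(I(SS)(I(SI))(IS(KS)(KK(KK))(KK)))
  →3  S(KI)(IS(KS)(KK(KK))(KK))(I(SS)(I(SI))(IS(KS)(KK(KK))(KK)))
  →4  KI(I(SS)(I(SI))(IS(KS)(KK(KK))(KK)))(IS(KS)(KK(KK))(KK)(I(SS)(I(SI))(IS(KS)(KK(KK))(KK))))
  →5  I(IS(KS)(KK(KK))(KK)(I(SS)(I(SI))(IS(KS)(KK(KK))(KK))))

Answer: NO — after 5 steps the term is I(IS(KS)(KK(KK))(KK)(I(SS)(I(SI))(IS(KS)(KK(KK))(KK)))), not yet normal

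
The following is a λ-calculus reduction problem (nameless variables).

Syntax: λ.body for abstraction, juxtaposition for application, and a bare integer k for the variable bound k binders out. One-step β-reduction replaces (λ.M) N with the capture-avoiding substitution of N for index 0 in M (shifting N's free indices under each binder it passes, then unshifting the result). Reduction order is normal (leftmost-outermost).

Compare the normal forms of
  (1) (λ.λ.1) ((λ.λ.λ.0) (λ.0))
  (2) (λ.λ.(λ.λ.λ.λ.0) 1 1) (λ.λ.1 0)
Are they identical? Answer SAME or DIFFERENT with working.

Term A:
  start: (λ.λ.1) ((λ.λ.λ.0) (λ.0))
  [1] λ.(λ.λ.λ.0) (λ.0)
  [2] λ.λ.λ.0

Term B:
  start: (λ.λ.(λ.λ.λ.λ.0) 1 1) (λ.λ.1 0)
  [1] λ.(λ.λ.λ.λ.0) (λ.λ.1 0) (λ.λ.1 0)
  [2] λ.(λ.λ.λ.0) (λ.λ.1 0)
  [3] λ.λ.λ.0

Answer: SAME — A ⇓ λ.λ.λ.0, B ⇓ λ.λ.λ.0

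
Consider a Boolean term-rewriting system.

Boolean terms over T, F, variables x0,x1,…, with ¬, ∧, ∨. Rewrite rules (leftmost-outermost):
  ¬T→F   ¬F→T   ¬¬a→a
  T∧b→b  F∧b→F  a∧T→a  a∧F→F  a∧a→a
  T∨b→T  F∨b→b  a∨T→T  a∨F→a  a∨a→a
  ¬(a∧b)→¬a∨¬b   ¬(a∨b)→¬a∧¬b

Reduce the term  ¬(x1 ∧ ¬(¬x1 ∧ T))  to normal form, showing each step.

  start: ¬(x1 ∧ ¬(¬x1 ∧ T))
  [1] ¬x1 ∨ ¬¬(¬x1 ∧ T)
  [2] ¬x1 ∨ (¬x1 ∧ T)
  [3] ¬x1 ∨ ¬x1
  [4] ¬x1

Answer: normal form = ¬x1  (in 4 steps)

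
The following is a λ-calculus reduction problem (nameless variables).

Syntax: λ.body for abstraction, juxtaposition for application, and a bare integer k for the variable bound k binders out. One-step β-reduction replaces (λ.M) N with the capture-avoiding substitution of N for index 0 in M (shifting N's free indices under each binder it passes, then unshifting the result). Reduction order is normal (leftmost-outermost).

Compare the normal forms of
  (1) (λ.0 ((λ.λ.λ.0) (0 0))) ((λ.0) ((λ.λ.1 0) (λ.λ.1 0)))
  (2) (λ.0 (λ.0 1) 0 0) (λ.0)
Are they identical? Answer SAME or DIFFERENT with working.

Answer: DIFFERENT — A ⇓ λ.λ.0, B ⇓ λ.0

Derivation:
Term A:
  start: (λ.0 ((λ.λ.λ.0) (0 0))) ((λ.0) ((λ.λ.1 0) (λ.λ.1 0)))
  step 1: (λ.0) ((λ.λ.1 0) (λ.λ.1 0)) ((λ.λ.λ.0) ((λ.0) ((λ.λ.1 0) (λ.λ.1 0)) ((λ.0) ((λ.λ.1 0) (λ.λ.1 0)))))
  step 2: (λ.λ.1 0) (λ.λ.1 0) ((λ.λ.λ.0) ((λ.0) ((λ.λ.1 0) (λ.λ.1 0)) ((λ.0) ((λ.λ.1 0) (λ.λ.1 0)))))
  step 3: (λ.(λ.λ.1 0) 0) ((λ.λ.λ.0) ((λ.0) ((λ.λ.1 0) (λ.λ.1 0)) ((λ.0) ((λ.λ.1 0) (λ.λ.1 0)))))
  step 4: (λ.λ.1 0) ((λ.λ.λ.0) ((λ.0) ((λ.λ.1 0) (λ.λ.1 0)) ((λ.0) ((λ.λ.1 0) (λ.λ.1 0)))))
  step 5: λ.(λ.λ.λ.0) ((λ.0) ((λ.λ.1 0) (λ.λ.1 0)) ((λ.0) ((λ.λ.1 0) (λ.λ.1 0)))) 0
  step 6: λ.(λ.λ.0) 0
  step 7: λ.λ.0

Term B:
  start: (λ.0 (λ.0 1) 0 0) (λ.0)
  step 1: (λ.0) (λ.0 (λ.0)) (λ.0) (λ.0)
  step 2: (λ.0 (λ.0)) (λ.0) (λ.0)
  step 3: (λ.0) (λ.0) (λ.0)
  step 4: (λ.0) (λ.0)
  step 5: λ.0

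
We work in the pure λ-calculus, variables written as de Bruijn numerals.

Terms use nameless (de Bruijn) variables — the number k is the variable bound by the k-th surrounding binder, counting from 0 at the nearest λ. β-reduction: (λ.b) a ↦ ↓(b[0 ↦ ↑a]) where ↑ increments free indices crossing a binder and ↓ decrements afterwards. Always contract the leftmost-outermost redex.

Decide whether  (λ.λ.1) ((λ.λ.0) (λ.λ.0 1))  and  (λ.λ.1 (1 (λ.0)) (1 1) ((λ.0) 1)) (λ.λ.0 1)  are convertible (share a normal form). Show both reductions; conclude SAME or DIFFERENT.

Term A:
  start: (λ.λ.1) ((λ.λ.0) (λ.λ.0 1))
  →1  λ.(λ.λ.0) (λ.λ.0 1)
  →2  λ.λ.0

Term B:
  start: (λ.λ.1 (1 (λ.0)) (1 1) ((λ.0) 1)) (λ.λ.0 1)
  →1  λ.(λ.λ.0 1) ((λ.λ.0 1) (λ.0)) ((λ.λ.0 1) (λ.λ.0 1)) ((λ.0) (λ.λ.0 1))
  →2  λ.(λ.0 ((λ.λ.0 1) (λ.0))) ((λ.λ.0 1) (λ.λ.0 1)) ((λ.0) (λ.λ.0 1))
  →3  λ.(λ.λ.0 1) (λ.λ.0 1) ((λ.λ.0 1) (λ.0)) ((λ.0) (λ.λ.0 1))
  →4  λ.(λ.0 (λ.λ.0 1)) ((λ.λ.0 1) (λ.0)) ((λ.0) (λ.λ.0 1))
  →5  λ.(λ.λ.0 1) (λ.0) (λ.λ.0 1) ((λ.0) (λ.λ.0 1))
  →6  λ.(λ.0 (λ.0)) (λ.λ.0 1) ((λ.0) (λ.λ.0 1))
  →7  λ.(λ.λ.0 1) (λ.0) ((λ.0) (λ.λ.0 1))
  →8  λ.(λ.0 (λ.0)) ((λ.0) (λ.λ.0 1))
  →9  λ.(λ.0) (λ.λ.0 1) (λ.0)
  →10  λ.(λ.λ.0 1) (λ.0)
  →11  λ.λ.0 (λ.0)

Answer: DIFFERENT — A ⇓ λ.λ.0, B ⇓ λ.λ.0 (λ.0)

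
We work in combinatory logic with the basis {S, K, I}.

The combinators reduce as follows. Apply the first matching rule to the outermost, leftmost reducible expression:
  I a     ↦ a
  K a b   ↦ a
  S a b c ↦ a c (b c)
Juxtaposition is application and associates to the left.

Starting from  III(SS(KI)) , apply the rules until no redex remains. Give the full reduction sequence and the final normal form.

  start: III(SS(KI))
  step 1: II(SS(KI))
  step 2: I(SS(KI))
  step 3: SS(KI)

Answer: normal form = SS(KI)  (in 3 steps)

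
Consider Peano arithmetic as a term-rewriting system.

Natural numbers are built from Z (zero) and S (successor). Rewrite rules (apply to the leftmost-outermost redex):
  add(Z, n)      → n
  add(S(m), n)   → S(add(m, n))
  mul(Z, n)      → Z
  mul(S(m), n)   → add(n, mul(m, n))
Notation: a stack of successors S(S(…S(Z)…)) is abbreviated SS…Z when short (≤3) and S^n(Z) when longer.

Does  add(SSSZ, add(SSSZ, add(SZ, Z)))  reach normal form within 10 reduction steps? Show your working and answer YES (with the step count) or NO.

Answer: YES — reaches normal form S^7(Z) in 10 ≤ 10 steps

Reduction:
  start: add(SSSZ, add(SSSZ, add(SZ, Z)))
  [1] S(add(SSZ, add(SSSZ, add(SZ, Z))))
  [2] S(S(add(SZ, add(SSSZ, add(SZ, Z)))))
  [3] S(S(S(add(Z, add(SSSZ, add(SZ, Z))))))
  [4] S(S(S(add(SSSZ, add(SZ, Z)))))
  [5] S(S(S(S(add(SSZ, add(SZ, Z))))))
  [6] S(S(S(S(S(add(SZ, add(SZ, Z)))))))
  [7] S(S(S(S(S(S(add(Z, add(SZ, Z))))))))
  [8] S(S(S(S(S(S(add(SZ, Z)))))))
  [9] S(S(S(S(S(S(S(add(Z, Z))))))))
  [10] S^7(Z)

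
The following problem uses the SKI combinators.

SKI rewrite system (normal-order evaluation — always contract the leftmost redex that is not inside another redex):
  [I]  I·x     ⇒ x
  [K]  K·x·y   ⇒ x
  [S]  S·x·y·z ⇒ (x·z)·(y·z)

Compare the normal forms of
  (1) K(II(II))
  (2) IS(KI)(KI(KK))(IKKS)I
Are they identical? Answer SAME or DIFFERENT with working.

Answer: SAME — A ⇓ KI, B ⇓ KI

Working:
Term A:
  start: K(II(II))
  →1  K(I(II))
  →2  K(II)
  →3  KI

Term B:
  start: IS(KI)(KI(KK))(IKKS)I
  →1  S(KI)(KI(KK))(IKKS)I
  →2  KI(IKKS)(KI(KK)(IKKS))I
  →3  I(KI(KK)(IKKS))I
  →4  KI(KK)(IKKS)I
  →5  I(IKKS)I
  →6  IKKSI
  →7  KKSI
  →8  KI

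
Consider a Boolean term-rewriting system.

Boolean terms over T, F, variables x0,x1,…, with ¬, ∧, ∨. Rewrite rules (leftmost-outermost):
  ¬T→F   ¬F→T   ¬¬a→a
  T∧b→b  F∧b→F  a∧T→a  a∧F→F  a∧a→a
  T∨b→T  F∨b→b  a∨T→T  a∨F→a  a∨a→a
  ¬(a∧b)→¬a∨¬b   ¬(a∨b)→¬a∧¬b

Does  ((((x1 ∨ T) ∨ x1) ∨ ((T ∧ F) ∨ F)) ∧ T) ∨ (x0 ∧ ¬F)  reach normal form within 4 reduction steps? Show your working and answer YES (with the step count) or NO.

Answer: NO — after 4 steps the term is T ∨ (x0 ∧ ¬F), not yet normal

Reduction:
  start: ((((x1 ∨ T) ∨ x1) ∨ ((T ∧ F) ∨ F)) ∧ T) ∨ (x0 ∧ ¬F)
  →1  (((x1 ∨ T) ∨ x1) ∨ ((T ∧ F) ∨ F)) ∨ (x0 ∧ ¬F)
  →2  ((T ∨ x1) ∨ ((T ∧ F) ∨ F)) ∨ (x0 ∧ ¬F)
  →3  (T ∨ ((T ∧ F) ∨ F)) ∨ (x0 ∧ ¬F)
  →4  T ∨ (x0 ∧ ¬F)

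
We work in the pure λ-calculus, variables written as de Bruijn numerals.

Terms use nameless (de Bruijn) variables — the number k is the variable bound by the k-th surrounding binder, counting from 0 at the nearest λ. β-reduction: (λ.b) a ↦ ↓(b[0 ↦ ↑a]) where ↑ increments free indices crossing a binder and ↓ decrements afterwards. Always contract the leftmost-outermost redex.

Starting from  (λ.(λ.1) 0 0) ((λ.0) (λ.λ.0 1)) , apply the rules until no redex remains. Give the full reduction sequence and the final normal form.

Answer: normal form = λ.0 (λ.λ.0 1)  (in 5 steps)

Derivation:
  start: (λ.(λ.1) 0 0) ((λ.0) (λ.λ.0 1))
  →1  (λ.(λ.0) (λ.λ.0 1)) ((λ.0) (λ.λ.0 1)) ((λ.0) (λ.λ.0 1))
  →2  (λ.0) (λ.λ.0 1) ((λ.0) (λ.λ.0 1))
  →3  (λ.λ.0 1) ((λ.0) (λ.λ.0 1))
  →4  λ.0 ((λ.0) (λ.λ.0 1))
  →5  λ.0 (λ.λ.0 1)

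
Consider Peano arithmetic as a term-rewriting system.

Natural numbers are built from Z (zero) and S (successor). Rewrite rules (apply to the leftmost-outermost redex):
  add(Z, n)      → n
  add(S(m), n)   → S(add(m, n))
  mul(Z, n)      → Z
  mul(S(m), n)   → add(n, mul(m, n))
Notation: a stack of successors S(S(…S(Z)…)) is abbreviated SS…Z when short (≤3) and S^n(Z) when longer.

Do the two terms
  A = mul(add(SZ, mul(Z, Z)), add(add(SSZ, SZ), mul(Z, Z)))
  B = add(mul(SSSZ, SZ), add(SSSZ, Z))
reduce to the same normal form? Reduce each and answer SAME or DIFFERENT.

Term A:
  start: mul(add(SZ, mul(Z, Z)), add(add(SSZ, SZ), mul(Z, Z)))
  step 1: mul(S(add(Z, mul(Z, Z))), add(add(SSZ, SZ), mul(Z, Z)))
  step 2: add(add(add(SSZ, SZ), mul(Z, Z)), mul(add(Z, mul(Z, Z)), add(add(SSZ, SZ), mul(Z, Z))))
  step 3: add(add(S(add(SZ, SZ)), mul(Z, Z)), mul(add(Z, mul(Z, Z)), add(add(SSZ, SZ), mul(Z, Z))))
  step 4: add(S(add(add(SZ, SZ), mul(Z, Z))), mul(add(Z, mul(Z, Z)), add(add(SSZ, SZ), mul(Z, Z))))
  step 5: S(add(add(add(SZ, SZ), mul(Z, Z)), mul(add(Z, mul(Z, Z)), add(add(SSZ, SZ), mul(Z, Z)))))
  step 6: S(add(add(S(add(Z, SZ)), mul(Z, Z)), mul(add(Z, mul(Z, Z)), add(add(SSZ, SZ), mul(Z, Z)))))
  step 7: S(add(S(add(add(Z, SZ), mul(Z, Z))), mul(add(Z, mul(Z, Z)), add(add(SSZ, SZ), mul(Z, Z)))))
  step 8: S(S(add(add(add(Z, SZ), mul(Z, Z)), mul(add(Z, mul(Z, Z)), add(add(SSZ, SZ), mul(Z, Z))))))
  step 9: S(S(add(add(SZ, mul(Z, Z)), mul(add(Z, mul(Z, Z)), add(add(SSZ, SZ), mul(Z, Z))))))
  step 10: S(S(add(S(add(Z, mul(Z, Z))), mul(add(Z, mul(Z, Z)), add(add(SSZ, SZ), mul(Z, Z))))))
  step 11: S(S(S(add(add(Z, mul(Z, Z)), mul(add(Z, mul(Z, Z)), add(add(SSZ, SZ), mul(Z, Z)))))))
  step 12: S(S(S(add(mul(Z, Z), mul(add(Z, mul(Z, Z)), add(add(SSZ, SZ), mul(Z, Z)))))))
  step 13: S(S(S(add(Z, mul(add(Z, mul(Z, Z)), add(add(SSZ, SZ), mul(Z, Z)))))))
  step 14: S(S(S(mul(add(Z, mul(Z, Z)), add(add(SSZ, SZ), mul(Z, Z))))))
  step 15: S(S(S(mul(mul(Z, Z), add(add(SSZ, SZ), mul(Z, Z))))))
  step 16: S(S(S(mul(Z, add(add(SSZ, SZ), mul(Z, Z))))))
  step 17: SSSZ

Term B:
  start: add(mul(SSSZ, SZ), add(SSSZ, Z))
  step 1: add(add(SZ, mul(SSZ, SZ)), add(SSSZ, Z))
  step 2: add(S(add(Z, mul(SSZ, SZ))), add(SSSZ, Z))
  step 3: S(add(add(Z, mul(SSZ, SZ)), add(SSSZ, Z)))
  step 4: S(add(mul(SSZ, SZ), add(SSSZ, Z)))
  step 5: S(add(add(SZ, mul(SZ, SZ)), add(SSSZ, Z)))
  step 6: S(add(S(add(Z, mul(SZ, SZ))), add(SSSZ, Z)))
  step 7: S(S(add(add(Z, mul(SZ, SZ)), add(SSSZ, Z))))
  step 8: S(S(add(mul(SZ, SZ), add(SSSZ, Z))))
  step 9: S(S(add(add(SZ, mul(Z, SZ)), add(SSSZ, Z))))
  step 10: S(S(add(S(add(Z, mul(Z, SZ))), add(SSSZ, Z))))
  step 11: S(S(S(add(add(Z, mul(Z, SZ)), add(SSSZ, Z)))))
  step 12: S(S(S(add(mul(Z, SZ), add(SSSZ, Z)))))
  step 13: S(S(S(add(Z, add(SSSZ, Z)))))
  step 14: S(S(S(add(SSSZ, Z))))
  step 15: S(S(S(S(add(SSZ, Z)))))
  step 16: S(S(S(S(S(add(SZ, Z))))))
  step 17: S(S(S(S(S(S(add(Z, Z)))))))
  step 18: S^6(Z)

Answer: DIFFERENT — A ⇓ SSSZ, B ⇓ S^6(Z)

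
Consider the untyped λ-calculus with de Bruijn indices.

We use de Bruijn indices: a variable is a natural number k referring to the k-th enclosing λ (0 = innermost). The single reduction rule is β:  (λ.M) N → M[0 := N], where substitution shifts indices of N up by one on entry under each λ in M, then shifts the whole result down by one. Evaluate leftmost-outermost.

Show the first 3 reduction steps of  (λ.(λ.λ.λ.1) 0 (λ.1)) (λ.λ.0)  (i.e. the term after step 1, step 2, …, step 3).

Answer: after 3 steps: λ.λ.λ.λ.0

Working:
  start: (λ.(λ.λ.λ.1) 0 (λ.1)) (λ.λ.0)
  [1] (λ.λ.λ.1) (λ.λ.0) (λ.λ.λ.0)
  [2] (λ.λ.1) (λ.λ.λ.0)
  [3] λ.λ.λ.λ.0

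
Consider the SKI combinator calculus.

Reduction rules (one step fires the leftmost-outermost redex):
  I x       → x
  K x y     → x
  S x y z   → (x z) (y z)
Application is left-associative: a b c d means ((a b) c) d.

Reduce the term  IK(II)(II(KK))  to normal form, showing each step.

  start: IK(II)(II(KK))
  →1  K(II)(II(KK))
  →2  II
  →3  I

Answer: normal form = I  (in 3 steps)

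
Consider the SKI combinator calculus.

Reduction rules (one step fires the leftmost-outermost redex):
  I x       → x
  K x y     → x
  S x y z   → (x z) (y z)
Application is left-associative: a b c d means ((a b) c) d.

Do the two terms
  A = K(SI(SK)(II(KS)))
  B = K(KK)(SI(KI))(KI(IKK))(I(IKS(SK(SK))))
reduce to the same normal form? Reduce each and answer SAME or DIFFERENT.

Term A:
  start: K(SI(SK)(II(KS)))
  step 1: K(I(II(KS))(SK(II(KS))))
  step 2: K(II(KS)(SK(II(KS))))
  step 3: K(I(KS)(SK(II(KS))))
  step 4: K(KS(SK(II(KS))))
  step 5: KS

Term B:
  start: K(KK)(SI(KI))(KI(IKK))(I(IKS(SK(SK))))
  step 1: KK(KI(IKK))(I(IKS(SK(SK))))
  step 2: K(I(IKS(SK(SK))))
  step 3: K(IKS(SK(SK)))
  step 4: K(KS(SK(SK)))
  step 5: KS

Answer: SAME — A ⇓ KS, B ⇓ KS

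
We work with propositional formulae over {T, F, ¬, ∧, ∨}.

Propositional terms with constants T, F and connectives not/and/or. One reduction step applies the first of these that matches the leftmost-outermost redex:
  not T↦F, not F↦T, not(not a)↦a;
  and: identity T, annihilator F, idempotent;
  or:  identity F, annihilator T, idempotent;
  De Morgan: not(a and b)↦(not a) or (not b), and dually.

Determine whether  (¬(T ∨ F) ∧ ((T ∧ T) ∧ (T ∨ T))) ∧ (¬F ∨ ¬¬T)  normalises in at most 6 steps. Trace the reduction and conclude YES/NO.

Answer: YES — reaches normal form F in 5 ≤ 6 steps

Reduction:
  start: (¬(T ∨ F) ∧ ((T ∧ T) ∧ (T ∨ T))) ∧ (¬F ∨ ¬¬T)
  step 1: ((¬T ∧ ¬F) ∧ ((T ∧ T) ∧ (T ∨ T))) ∧ (¬F ∨ ¬¬T)
  step 2: ((F ∧ ¬F) ∧ ((T ∧ T) ∧ (T ∨ T))) ∧ (¬F ∨ ¬¬T)
  step 3: (F ∧ ((T ∧ T) ∧ (T ∨ T))) ∧ (¬F ∨ ¬¬T)
  step 4: F ∧ (¬F ∨ ¬¬T)
  step 5: F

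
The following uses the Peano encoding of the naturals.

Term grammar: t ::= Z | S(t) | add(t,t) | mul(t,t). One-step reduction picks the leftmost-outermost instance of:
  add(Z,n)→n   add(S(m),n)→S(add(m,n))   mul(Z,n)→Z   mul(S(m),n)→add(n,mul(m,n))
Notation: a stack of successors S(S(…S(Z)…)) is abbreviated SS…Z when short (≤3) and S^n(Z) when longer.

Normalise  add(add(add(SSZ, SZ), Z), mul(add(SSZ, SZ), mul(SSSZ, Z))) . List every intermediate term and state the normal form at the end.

Answer: normal form = SSSZ  (in 42 steps)

Working:
  start: add(add(add(SSZ, SZ), Z), mul(add(SSZ, SZ), mul(SSSZ, Z)))
  [1] add(add(S(add(SZ, SZ)), Z), mul(add(SSZ, SZ), mul(SSSZ, Z)))
  [2] add(S(add(add(SZ, SZ), Z)), mul(add(SSZ, SZ), mul(SSSZ, Z)))
  [3] S(add(add(add(SZ, SZ), Z), mul(add(SSZ, SZ), mul(SSSZ, Z))))
  [4] S(add(add(S(add(Z, SZ)), Z), mul(add(SSZ, SZ), mul(SSSZ, Z))))
  [5] S(add(S(add(add(Z, SZ), Z)), mul(add(SSZ, SZ), mul(SSSZ, Z))))
  [6] S(S(add(add(add(Z, SZ), Z), mul(add(SSZ, SZ), mul(SSSZ, Z)))))
  [7] S(S(add(add(SZ, Z), mul(add(SSZ, SZ), mul(SSSZ, Z)))))
  [8] S(S(add(S(add(Z, Z)), mul(add(SSZ, SZ), mul(SSSZ, Z)))))
  [9] S(S(S(add(add(Z, Z), mul(add(SSZ, SZ), mul(SSSZ, Z))))))
  [10] S(S(S(add(Z, mul(add(SSZ, SZ), mul(SSSZ, Z))))))
  [11] S(S(S(mul(add(SSZ, SZ), mul(SSSZ, Z)))))
  [12] S(S(S(mul(S(add(SZ, SZ)), mul(SSSZ, Z)))))
  [13] S(S(S(add(mul(SSSZ, Z), mul(add(SZ, SZ), mul(SSSZ, Z))))))
  [14] S(S(S(add(add(Z, mul(SSZ, Z)), mul(add(SZ, SZ), mul(SSSZ, Z))))))
  [15] S(S(S(add(mul(SSZ, Z), mul(add(SZ, SZ), mul(SSSZ, Z))))))
  [16] S(S(S(add(add(Z, mul(SZ, Z)), mul(add(SZ, SZ), mul(SSSZ, Z))))))
  [17] S(S(S(add(mul(SZ, Z), mul(add(SZ, SZ), mul(SSSZ, Z))))))
  [18] S(S(S(add(add(Z, mul(Z, Z)), mul(add(SZ, SZ), mul(SSSZ, Z))))))
  [19] S(S(S(add(mul(Z, Z), mul(add(SZ, SZ), mul(SSSZ, Z))))))
  [20] S(S(S(add(Z, mul(add(SZ, SZ), mul(SSSZ, Z))))))
  [21] S(S(S(mul(add(SZ, SZ), mul(SSSZ, Z)))))
  [22] S(S(S(mul(S(add(Z, SZ)), mul(SSSZ, Z)))))
  [23] S(S(S(add(mul(SSSZ, Z), mul(add(Z, SZ), mul(SSSZ, Z))))))
  [24] S(S(S(add(add(Z, mul(SSZ, Z)), mul(add(Z, SZ), mul(SSSZ, Z))))))
  [25] S(S(S(add(mul(SSZ, Z), mul(add(Z, SZ), mul(SSSZ, Z))))))
  [26] S(S(S(add(add(Z, mul(SZ, Z)), mul(add(Z, SZ), mul(SSSZ, Z))))))
  [27] S(S(S(add(mul(SZ, Z), mul(add(Z, SZ), mul(SSSZ, Z))))))
  [28] S(S(S(add(add(Z, mul(Z, Z)), mul(add(Z, SZ), mul(SSSZ, Z))))))
  [29] S(S(S(add(mul(Z, Z), mul(add(Z, SZ), mul(SSSZ, Z))))))
  [30] S(S(S(add(Z, mul(add(Z, SZ), mul(SSSZ, Z))))))
  [31] S(S(S(mul(add(Z, SZ), mul(SSSZ, Z)))))
  [32] S(S(S(mul(SZ, mul(SSSZ, Z)))))
  [33] S(S(S(add(mul(SSSZ, Z), mul(Z, mul(SSSZ, Z))))))
  [34] S(S(S(add(add(Z, mul(SSZ, Z)), mul(Z, mul(SSSZ, Z))))))
  [35] S(S(S(add(mul(SSZ, Z), mul(Z, mul(SSSZ, Z))))))
  [36] S(S(S(add(add(Z, mul(SZ, Z)), mul(Z, mul(SSSZ, Z))))))
  [37] S(S(S(add(mul(SZ, Z), mul(Z, mul(SSSZ, Z))))))
  [38] S(S(S(add(add(Z, mul(Z, Z)), mul(Z, mul(SSSZ, Z))))))
  [39] S(S(S(add(mul(Z, Z), mul(Z, mul(SSSZ, Z))))))
  [40] S(S(S(add(Z, mul(Z, mul(SSSZ, Z))))))
  [41] S(S(S(mul(Z, mul(SSSZ, Z)))))
  [42] SSSZ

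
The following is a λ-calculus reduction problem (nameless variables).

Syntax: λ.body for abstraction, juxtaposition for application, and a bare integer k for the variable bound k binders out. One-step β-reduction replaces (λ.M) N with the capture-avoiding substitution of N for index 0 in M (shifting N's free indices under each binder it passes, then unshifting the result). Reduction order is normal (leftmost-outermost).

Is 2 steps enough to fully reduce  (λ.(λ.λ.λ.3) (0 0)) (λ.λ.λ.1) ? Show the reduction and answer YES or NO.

  start: (λ.(λ.λ.λ.3) (0 0)) (λ.λ.λ.1)
  →1  (λ.λ.λ.λ.λ.λ.1) ((λ.λ.λ.1) (λ.λ.λ.1))
  →2  λ.λ.λ.λ.λ.1

Answer: YES — reaches normal form λ.λ.λ.λ.λ.1 in 2 ≤ 2 steps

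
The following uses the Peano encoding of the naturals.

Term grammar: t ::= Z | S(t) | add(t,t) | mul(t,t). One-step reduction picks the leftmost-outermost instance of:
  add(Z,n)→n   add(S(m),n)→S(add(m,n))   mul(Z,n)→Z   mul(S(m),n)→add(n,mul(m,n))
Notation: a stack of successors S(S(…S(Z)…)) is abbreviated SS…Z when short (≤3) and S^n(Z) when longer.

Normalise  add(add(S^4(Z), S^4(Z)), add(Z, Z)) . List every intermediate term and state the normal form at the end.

  start: add(add(S^4(Z), S^4(Z)), add(Z, Z))
  →1  add(S(add(SSSZ, S^4(Z))), add(Z, Z))
  →2  S(add(add(SSSZ, S^4(Z)), add(Z, Z)))
  →3  S(add(S(add(SSZ, S^4(Z))), add(Z, Z)))
  →4  S(S(add(add(SSZ, S^4(Z)), add(Z, Z))))
  →5  S(S(add(S(add(SZ, S^4(Z))), add(Z, Z))))
  →6  S(S(S(add(add(SZ, S^4(Z)), add(Z, Z)))))
  →7  S(S(S(add(S(add(Z, S^4(Z))), add(Z, Z)))))
  →8  S(S(S(S(add(add(Z, S^4(Z)), add(Z, Z))))))
  →9  S(S(S(S(add(S^4(Z), add(Z, Z))))))
  →10  S(S(S(S(S(add(SSSZ, add(Z, Z)))))))
  →11  S(S(S(S(S(S(add(SSZ, add(Z, Z))))))))
  →12  S(S(S(S(S(S(S(add(SZ, add(Z, Z)))))))))
  →13  S(S(S(S(S(S(S(S(add(Z, add(Z, Z))))))))))
  →14  S(S(S(S(S(S(S(S(add(Z, Z)))))))))
  →15  S^8(Z)

Answer: normal form = S^8(Z)  (in 15 steps)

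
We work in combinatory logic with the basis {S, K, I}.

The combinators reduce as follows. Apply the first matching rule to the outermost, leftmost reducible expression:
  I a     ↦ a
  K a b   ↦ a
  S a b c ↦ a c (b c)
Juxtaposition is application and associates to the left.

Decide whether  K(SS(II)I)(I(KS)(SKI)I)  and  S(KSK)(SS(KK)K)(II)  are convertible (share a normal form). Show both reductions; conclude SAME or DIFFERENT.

Answer: SAME — A ⇓ SII, B ⇓ SII

Reduction:
Term A:
  start: K(SS(II)I)(I(KS)(SKI)I)
  step 1: SS(II)I
  step 2: SI(III)
  step 3: SI(II)
  step 4: SII

Term B:
  start: S(KSK)(SS(KK)K)(II)
  step 1: KSK(II)(SS(KK)K(II))
  step 2: S(II)(SS(KK)K(II))
  step 3: SI(SS(KK)K(II))
  step 4: SI(SK(KKK)(II))
  step 5: SI(K(II)(KKK(II)))
  step 6: SI(II)
  step 7: SII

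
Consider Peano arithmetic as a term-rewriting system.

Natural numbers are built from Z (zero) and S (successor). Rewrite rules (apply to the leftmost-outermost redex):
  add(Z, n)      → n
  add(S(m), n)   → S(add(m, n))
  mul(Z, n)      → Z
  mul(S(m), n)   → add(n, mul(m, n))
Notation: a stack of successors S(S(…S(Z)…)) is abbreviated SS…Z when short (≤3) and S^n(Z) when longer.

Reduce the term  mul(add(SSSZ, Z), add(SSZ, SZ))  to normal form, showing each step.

  start: mul(add(SSSZ, Z), add(SSZ, SZ))
  [1] mul(S(add(SSZ, Z)), add(SSZ, SZ))
  [2] add(add(SSZ, SZ), mul(add(SSZ, Z), add(SSZ, SZ)))
  [3] add(S(add(SZ, SZ)), mul(add(SSZ, Z), add(SSZ, SZ)))
  [4] S(add(add(SZ, SZ), mul(add(SSZ, Z), add(SSZ, SZ))))
  [5] S(add(S(add(Z, SZ)), mul(add(SSZ, Z), add(SSZ, SZ))))
  [6] S(S(add(add(Z, SZ), mul(add(SSZ, Z), add(SSZ, SZ)))))
  [7] S(S(add(SZ, mul(add(SSZ, Z), add(SSZ, SZ)))))
  [8] S(S(S(add(Z, mul(add(SSZ, Z), add(SSZ, SZ))))))
  [9] S(S(S(mul(add(SSZ, Z), add(SSZ, SZ)))))
  [10] S(S(S(mul(S(add(SZ, Z)), add(SSZ, SZ)))))
  [11] S(S(S(add(add(SSZ, SZ), mul(add(SZ, Z), add(SSZ, SZ))))))
  [12] S(S(S(add(S(add(SZ, SZ)), mul(add(SZ, Z), add(SSZ, SZ))))))
  [13] S(S(S(S(add(add(SZ, SZ), mul(add(SZ, Z), add(SSZ, SZ)))))))
  [14] S(S(S(S(add(S(add(Z, SZ)), mul(add(SZ, Z), add(SSZ, SZ)))))))
  [15] S(S(S(S(S(add(add(Z, SZ), mul(add(SZ, Z), add(SSZ, SZ))))))))
  [16] S(S(S(S(S(add(SZ, mul(add(SZ, Z), add(SSZ, SZ))))))))
  [17] S(S(S(S(S(S(add(Z, mul(add(SZ, Z), add(SSZ, SZ)))))))))
  [18] S(S(S(S(S(S(mul(add(SZ, Z), add(SSZ, SZ))))))))
  [19] S(S(S(S(S(S(mul(S(add(Z, Z)), add(SSZ, SZ))))))))
  [20] S(S(S(S(S(S(add(add(SSZ, SZ), mul(add(Z, Z), add(SSZ, SZ)))))))))
  [21] S(S(S(S(S(S(add(S(add(SZ, SZ)), mul(add(Z, Z), add(SSZ, SZ)))))))))
  [22] S(S(S(S(S(S(S(add(add(SZ, SZ), mul(add(Z, Z), add(SSZ, SZ))))))))))
  [23] S(S(S(S(S(S(S(add(S(add(Z, SZ)), mul(add(Z, Z), add(SSZ, SZ))))))))))
  [24] S(S(S(S(S(S(S(S(add(add(Z, SZ), mul(add(Z, Z), add(SSZ, SZ)))))))))))
  [25] S(S(S(S(S(S(S(S(add(SZ, mul(add(Z, Z), add(SSZ, SZ)))))))))))
  [26] S(S(S(S(S(S(S(S(S(add(Z, mul(add(Z, Z), add(SSZ, SZ))))))))))))
  [27] S(S(S(S(S(S(S(S(S(mul(add(Z, Z), add(SSZ, SZ)))))))))))
  [28] S(S(S(S(S(S(S(S(S(mul(Z, add(SSZ, SZ)))))))))))
  [29] S^9(Z)

Answer: normal form = S^9(Z)  (in 29 steps)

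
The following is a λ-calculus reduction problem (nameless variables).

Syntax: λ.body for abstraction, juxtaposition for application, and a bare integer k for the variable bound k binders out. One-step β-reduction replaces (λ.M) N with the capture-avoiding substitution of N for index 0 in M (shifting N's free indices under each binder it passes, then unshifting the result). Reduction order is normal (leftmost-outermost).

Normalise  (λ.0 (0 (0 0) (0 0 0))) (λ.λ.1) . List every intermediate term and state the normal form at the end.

Answer: normal form = λ.λ.λ.λ.1  (in 5 steps)

Reduction:
  start: (λ.0 (0 (0 0) (0 0 0))) (λ.λ.1)
  step 1: (λ.λ.1) ((λ.λ.1) ((λ.λ.1) (λ.λ.1)) ((λ.λ.1) (λ.λ.1) (λ.λ.1)))
  step 2: λ.(λ.λ.1) ((λ.λ.1) (λ.λ.1)) ((λ.λ.1) (λ.λ.1) (λ.λ.1))
  step 3: λ.(λ.(λ.λ.1) (λ.λ.1)) ((λ.λ.1) (λ.λ.1) (λ.λ.1))
  step 4: λ.(λ.λ.1) (λ.λ.1)
  step 5: λ.λ.λ.λ.1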